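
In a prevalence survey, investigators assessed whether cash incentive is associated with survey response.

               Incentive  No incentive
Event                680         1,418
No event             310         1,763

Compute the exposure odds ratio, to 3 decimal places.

2.727

Reading the table with exposure as columns: a = 680 (Incentive, case), b = 310 (Incentive, non-case), c = 1418 (No incentive, case), d = 1763.
OR = (a·d)/(b·c) = (680 × 1763) / (310 × 1418) = 1198840 / 439580 = 2.72724
The odds of survey response are about 2.73 times as high in the incentive group.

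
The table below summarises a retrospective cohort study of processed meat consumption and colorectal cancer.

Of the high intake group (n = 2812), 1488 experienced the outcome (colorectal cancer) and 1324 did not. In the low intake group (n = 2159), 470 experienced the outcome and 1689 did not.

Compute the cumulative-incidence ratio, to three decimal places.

From the description: a = 1488, b = 1324, c = 470, d = 1689.
Risk in exposed = 1488/2812 = 0.52916; risk in unexposed = 470/2159 = 0.21769.
RR = 0.52916 / 0.21769 = 2.43076
The risk among the exposed is 2.43 times that among the unexposed.

2.431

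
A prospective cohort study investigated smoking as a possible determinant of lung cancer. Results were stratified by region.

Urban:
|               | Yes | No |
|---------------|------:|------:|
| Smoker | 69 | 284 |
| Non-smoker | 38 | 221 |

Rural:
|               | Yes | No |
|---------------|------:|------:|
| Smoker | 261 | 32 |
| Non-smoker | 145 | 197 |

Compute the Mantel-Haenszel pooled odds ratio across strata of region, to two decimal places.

4.25

OR_MH = Σ(aᵢdᵢ/nᵢ) / Σ(bᵢcᵢ/nᵢ), where nᵢ is the stratum total.
Stratum 1 (Urban): n = 612; a·d/n = 69·221/612 = 24.9167; b·c/n = 284·38/612 = 17.6340
Stratum 2 (Rural): n = 635; a·d/n = 261·197/635 = 80.9717; b·c/n = 32·145/635 = 7.3071
OR_MH = (24.9167 + 80.9717) / (17.6340 + 7.3071) = 105.8883 / 24.9411 = 4.24554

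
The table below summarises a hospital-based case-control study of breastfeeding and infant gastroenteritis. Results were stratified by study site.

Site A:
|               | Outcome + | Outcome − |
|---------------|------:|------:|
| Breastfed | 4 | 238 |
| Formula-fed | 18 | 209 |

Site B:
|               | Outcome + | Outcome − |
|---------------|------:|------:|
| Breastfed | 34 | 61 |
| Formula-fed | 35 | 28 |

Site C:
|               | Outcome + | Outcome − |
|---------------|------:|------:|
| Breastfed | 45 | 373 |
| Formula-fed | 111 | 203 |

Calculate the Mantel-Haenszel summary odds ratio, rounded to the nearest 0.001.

OR_MH = Σ(aᵢdᵢ/nᵢ) / Σ(bᵢcᵢ/nᵢ), where nᵢ is the stratum total.
Stratum 1 (Site A): n = 469; a·d/n = 4·209/469 = 1.7825; b·c/n = 238·18/469 = 9.1343
Stratum 2 (Site B): n = 158; a·d/n = 34·28/158 = 6.0253; b·c/n = 61·35/158 = 13.5127
Stratum 3 (Site C): n = 732; a·d/n = 45·203/732 = 12.4795; b·c/n = 373·111/732 = 56.5615
OR_MH = (1.7825 + 6.0253 + 12.4795) / (9.1343 + 13.5127 + 56.5615) = 20.2873 / 79.2085 = 0.25613

0.256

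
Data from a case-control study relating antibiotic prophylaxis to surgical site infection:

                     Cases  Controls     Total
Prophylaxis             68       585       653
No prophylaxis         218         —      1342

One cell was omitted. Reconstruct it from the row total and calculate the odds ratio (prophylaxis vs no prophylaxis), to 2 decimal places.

The missing cell is in the unexposed row: 1342 − 218 = 1124.
So a = 68, b = 585, c = 218, d = 1124.
OR = (a·d)/(b·c) = (68 × 1124) / (585 × 218) = 76432 / 127530 = 0.59933

0.60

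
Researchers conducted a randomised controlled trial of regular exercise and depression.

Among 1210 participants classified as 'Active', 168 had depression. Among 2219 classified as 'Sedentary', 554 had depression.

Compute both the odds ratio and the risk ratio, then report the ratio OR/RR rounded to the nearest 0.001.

From the description: a = 168, b = 1042, c = 554, d = 1665.
OR = (168·1665)/(1042·554) = 279720/577268 = 0.48456
Risk in exposed = 168/1210 = 0.13884; risk in unexposed = 554/2219 = 0.24966; RR = 0.55612
OR/RR = 0.48456 / 0.55612 = 0.87131
The outcome is not rare, so the OR lies further from 1 than the RR.

0.871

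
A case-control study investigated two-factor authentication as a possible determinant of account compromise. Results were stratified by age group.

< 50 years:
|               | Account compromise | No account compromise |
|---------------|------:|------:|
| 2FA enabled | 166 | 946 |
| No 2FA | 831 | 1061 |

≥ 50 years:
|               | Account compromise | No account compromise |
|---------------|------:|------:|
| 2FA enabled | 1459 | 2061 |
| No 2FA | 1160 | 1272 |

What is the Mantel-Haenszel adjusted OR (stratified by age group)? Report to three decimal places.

0.558

OR_MH = Σ(aᵢdᵢ/nᵢ) / Σ(bᵢcᵢ/nᵢ), where nᵢ is the stratum total.
Stratum 1 (< 50 years): n = 3004; a·d/n = 166·1061/3004 = 58.6305; b·c/n = 946·831/3004 = 261.6931
Stratum 2 (≥ 50 years): n = 5952; a·d/n = 1459·1272/5952 = 311.8024; b·c/n = 2061·1160/5952 = 401.6734
OR_MH = (58.6305 + 311.8024) / (261.6931 + 401.6734) = 370.4329 / 663.3665 = 0.55841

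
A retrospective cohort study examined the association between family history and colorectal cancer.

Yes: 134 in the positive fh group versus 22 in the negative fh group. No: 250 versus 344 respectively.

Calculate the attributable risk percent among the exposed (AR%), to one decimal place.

From the description: a = 134, b = 250, c = 22, d = 344.
Risk in exposed = 134/384 = 0.34896; risk in unexposed = 22/366 = 0.06011.
RR = 0.34896/0.06011 = 5.80540
AR% = (RR − 1)/RR × 100 = (5.80540 − 1)/5.80540 × 100 = 82.7747%

82.8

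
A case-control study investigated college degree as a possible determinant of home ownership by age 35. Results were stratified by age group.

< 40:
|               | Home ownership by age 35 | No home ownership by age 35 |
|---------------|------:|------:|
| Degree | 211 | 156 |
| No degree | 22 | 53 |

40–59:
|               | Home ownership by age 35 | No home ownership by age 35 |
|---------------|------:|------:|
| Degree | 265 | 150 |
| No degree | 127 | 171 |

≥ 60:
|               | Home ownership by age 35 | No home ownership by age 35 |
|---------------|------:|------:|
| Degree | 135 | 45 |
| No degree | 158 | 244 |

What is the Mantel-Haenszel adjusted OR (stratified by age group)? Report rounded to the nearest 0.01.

OR_MH = Σ(aᵢdᵢ/nᵢ) / Σ(bᵢcᵢ/nᵢ), where nᵢ is the stratum total.
Stratum 1 (< 40): n = 442; a·d/n = 211·53/442 = 25.3009; b·c/n = 156·22/442 = 7.7647
Stratum 2 (40–59): n = 713; a·d/n = 265·171/713 = 63.5554; b·c/n = 150·127/713 = 26.7181
Stratum 3 (≥ 60): n = 582; a·d/n = 135·244/582 = 56.5979; b·c/n = 45·158/582 = 12.2165
OR_MH = (25.3009 + 63.5554 + 56.5979) / (7.7647 + 26.7181 + 12.2165) = 145.4542 / 46.6993 = 3.11470

3.11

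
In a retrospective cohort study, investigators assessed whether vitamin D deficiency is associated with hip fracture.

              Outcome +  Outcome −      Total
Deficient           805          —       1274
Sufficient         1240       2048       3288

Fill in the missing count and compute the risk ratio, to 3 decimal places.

1.675

The missing cell is in the exposed row: 1274 − 805 = 469.
So a = 805, b = 469, c = 1240, d = 2048.
RR = [a/(a+b)] / [c/(c+d)] = (805/1274) / (1240/3288) = 0.63187/0.37713 = 1.67547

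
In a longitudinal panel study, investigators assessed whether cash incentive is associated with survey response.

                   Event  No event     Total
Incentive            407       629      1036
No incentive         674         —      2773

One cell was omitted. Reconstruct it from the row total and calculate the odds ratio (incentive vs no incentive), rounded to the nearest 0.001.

2.015

The missing cell is in the unexposed row: 2773 − 674 = 2099.
So a = 407, b = 629, c = 674, d = 2099.
OR = (a·d)/(b·c) = (407 × 2099) / (629 × 674) = 854293 / 423946 = 2.01510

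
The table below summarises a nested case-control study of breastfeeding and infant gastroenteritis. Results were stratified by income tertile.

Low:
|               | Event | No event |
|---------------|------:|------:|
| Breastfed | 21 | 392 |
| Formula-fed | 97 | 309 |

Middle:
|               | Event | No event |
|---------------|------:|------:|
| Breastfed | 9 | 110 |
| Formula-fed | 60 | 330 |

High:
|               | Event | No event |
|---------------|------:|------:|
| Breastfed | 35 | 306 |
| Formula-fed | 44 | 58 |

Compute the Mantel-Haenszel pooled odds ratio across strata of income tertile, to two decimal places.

OR_MH = Σ(aᵢdᵢ/nᵢ) / Σ(bᵢcᵢ/nᵢ), where nᵢ is the stratum total.
Stratum 1 (Low): n = 819; a·d/n = 21·309/819 = 7.9231; b·c/n = 392·97/819 = 46.4274
Stratum 2 (Middle): n = 509; a·d/n = 9·330/509 = 5.8350; b·c/n = 110·60/509 = 12.9666
Stratum 3 (High): n = 443; a·d/n = 35·58/443 = 4.5824; b·c/n = 306·44/443 = 30.3928
OR_MH = (7.9231 + 5.8350 + 4.5824) / (46.4274 + 12.9666 + 30.3928) = 18.3404 / 89.7867 = 0.20427

0.20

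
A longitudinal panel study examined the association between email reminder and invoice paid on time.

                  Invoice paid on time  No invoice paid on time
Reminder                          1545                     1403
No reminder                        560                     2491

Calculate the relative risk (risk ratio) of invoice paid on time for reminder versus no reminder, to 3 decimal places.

2.855

Cells: a = 1545, b = 1403, c = 560, d = 2491.
Risk in exposed = 1545/2948 = 0.52408; risk in unexposed = 560/3051 = 0.18355.
RR = 0.52408 / 0.18355 = 2.85532
The risk among the exposed is 2.86 times that among the unexposed.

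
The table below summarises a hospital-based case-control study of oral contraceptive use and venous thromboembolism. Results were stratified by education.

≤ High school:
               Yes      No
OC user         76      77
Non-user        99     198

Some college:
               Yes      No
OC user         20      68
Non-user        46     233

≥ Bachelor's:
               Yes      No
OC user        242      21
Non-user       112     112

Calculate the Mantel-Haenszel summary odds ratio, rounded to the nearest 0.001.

OR_MH = Σ(aᵢdᵢ/nᵢ) / Σ(bᵢcᵢ/nᵢ), where nᵢ is the stratum total.
Stratum 1 (≤ High school): n = 450; a·d/n = 76·198/450 = 33.4400; b·c/n = 77·99/450 = 16.9400
Stratum 2 (Some college): n = 367; a·d/n = 20·233/367 = 12.6975; b·c/n = 68·46/367 = 8.5232
Stratum 3 (≥ Bachelor's): n = 487; a·d/n = 242·112/487 = 55.6550; b·c/n = 21·112/487 = 4.8296
OR_MH = (33.4400 + 12.6975 + 55.6550) / (16.9400 + 8.5232 + 4.8296) = 101.7926 / 30.2927 = 3.36030

3.360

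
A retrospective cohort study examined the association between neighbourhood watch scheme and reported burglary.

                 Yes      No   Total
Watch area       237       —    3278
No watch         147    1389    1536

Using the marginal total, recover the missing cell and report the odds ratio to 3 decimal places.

The missing cell is in the exposed row: 3278 − 237 = 3041.
So a = 237, b = 3041, c = 147, d = 1389.
OR = (a·d)/(b·c) = (237 × 1389) / (3041 × 147) = 329193 / 447027 = 0.73641

0.736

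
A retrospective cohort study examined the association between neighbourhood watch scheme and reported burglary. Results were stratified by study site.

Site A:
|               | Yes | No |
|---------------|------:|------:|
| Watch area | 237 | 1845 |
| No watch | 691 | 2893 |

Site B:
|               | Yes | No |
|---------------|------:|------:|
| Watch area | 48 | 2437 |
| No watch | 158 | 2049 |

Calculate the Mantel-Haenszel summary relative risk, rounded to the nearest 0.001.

0.511

RR_MH = Σ(aᵢ·n₀ᵢ/nᵢ) / Σ(cᵢ·n₁ᵢ/nᵢ), with n₁ᵢ = aᵢ+bᵢ (exposed), n₀ᵢ = cᵢ+dᵢ (unexposed), nᵢ = n₁ᵢ+n₀ᵢ.
Stratum 1 (Site A): n₁ = 2082, n₀ = 3584, n = 5666; a·n₀/n = 237·3584/5666 = 149.9132; c·n₁/n = 691·2082/5666 = 253.9114
Stratum 2 (Site B): n₁ = 2485, n₀ = 2207, n = 4692; a·n₀/n = 48·2207/4692 = 22.5780; c·n₁/n = 158·2485/4692 = 83.6807
RR_MH = (149.9132 + 22.5780) / (253.9114 + 83.6807) = 172.4912 / 337.5921 = 0.51095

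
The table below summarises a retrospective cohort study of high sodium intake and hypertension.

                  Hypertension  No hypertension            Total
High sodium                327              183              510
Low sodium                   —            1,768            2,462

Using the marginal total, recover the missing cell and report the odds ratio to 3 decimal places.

The missing cell is in the unexposed row: 2462 − 1768 = 694.
So a = 327, b = 183, c = 694, d = 1768.
OR = (a·d)/(b·c) = (327 × 1768) / (183 × 694) = 578136 / 127002 = 4.55218

4.552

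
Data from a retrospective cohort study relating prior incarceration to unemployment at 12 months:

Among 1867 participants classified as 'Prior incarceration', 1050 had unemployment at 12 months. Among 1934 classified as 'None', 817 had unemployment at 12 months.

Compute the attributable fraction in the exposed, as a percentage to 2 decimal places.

From the description: a = 1050, b = 817, c = 817, d = 1117.
Risk in exposed = 1050/1867 = 0.56240; risk in unexposed = 817/1934 = 0.42244.
RR = 0.56240/0.42244 = 1.33131
AR% = (RR − 1)/RR × 100 = (1.33131 − 1)/1.33131 × 100 = 24.8860%

24.89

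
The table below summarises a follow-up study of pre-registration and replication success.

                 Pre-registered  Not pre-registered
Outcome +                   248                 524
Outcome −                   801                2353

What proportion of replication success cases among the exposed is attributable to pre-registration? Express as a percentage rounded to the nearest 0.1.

Reading the table with exposure as columns: a = 248 (Pre-registered, case), b = 801 (Pre-registered, non-case), c = 524 (Not pre-registered, case), d = 2353.
Risk in exposed = 248/1049 = 0.23642; risk in unexposed = 524/2877 = 0.18213.
RR = 0.23642/0.18213 = 1.29803
AR% = (RR − 1)/RR × 100 = (1.29803 − 1)/1.29803 × 100 = 22.9602%

23.0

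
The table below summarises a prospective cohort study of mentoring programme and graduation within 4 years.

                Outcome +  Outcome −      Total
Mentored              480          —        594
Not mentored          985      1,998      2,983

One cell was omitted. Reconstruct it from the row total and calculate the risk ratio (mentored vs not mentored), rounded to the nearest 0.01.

2.45

The missing cell is in the exposed row: 594 − 480 = 114.
So a = 480, b = 114, c = 985, d = 1998.
RR = [a/(a+b)] / [c/(c+d)] = (480/594) / (985/2983) = 0.80808/0.33020 = 2.44721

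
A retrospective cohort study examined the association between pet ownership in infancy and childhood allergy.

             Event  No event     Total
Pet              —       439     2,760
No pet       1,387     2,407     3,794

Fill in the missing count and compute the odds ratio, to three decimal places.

9.175

The missing cell is in the exposed row: 2760 − 439 = 2321.
So a = 2321, b = 439, c = 1387, d = 2407.
OR = (a·d)/(b·c) = (2321 × 2407) / (439 × 1387) = 5586647 / 608893 = 9.17509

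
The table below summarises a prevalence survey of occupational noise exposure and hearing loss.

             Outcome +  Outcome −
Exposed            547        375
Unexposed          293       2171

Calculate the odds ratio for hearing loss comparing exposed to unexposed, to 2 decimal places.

Cells: a = 547, b = 375, c = 293, d = 2171.
OR = (a·d)/(b·c) = (547 × 2171) / (375 × 293) = 1187537 / 109875 = 10.80807
The odds of hearing loss are about 10.81 times as high in the exposed group.

10.81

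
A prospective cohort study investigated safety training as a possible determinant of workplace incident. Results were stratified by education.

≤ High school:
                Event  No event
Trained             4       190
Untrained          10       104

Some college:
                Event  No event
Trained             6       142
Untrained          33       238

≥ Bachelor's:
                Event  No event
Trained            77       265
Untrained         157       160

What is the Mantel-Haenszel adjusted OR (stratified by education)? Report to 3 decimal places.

0.291

OR_MH = Σ(aᵢdᵢ/nᵢ) / Σ(bᵢcᵢ/nᵢ), where nᵢ is the stratum total.
Stratum 1 (≤ High school): n = 308; a·d/n = 4·104/308 = 1.3506; b·c/n = 190·10/308 = 6.1688
Stratum 2 (Some college): n = 419; a·d/n = 6·238/419 = 3.4081; b·c/n = 142·33/419 = 11.1838
Stratum 3 (≥ Bachelor's): n = 659; a·d/n = 77·160/659 = 18.6950; b·c/n = 265·157/659 = 63.1335
OR_MH = (1.3506 + 3.4081 + 18.6950) / (6.1688 + 11.1838 + 63.1335) = 23.4538 / 80.4861 = 0.29140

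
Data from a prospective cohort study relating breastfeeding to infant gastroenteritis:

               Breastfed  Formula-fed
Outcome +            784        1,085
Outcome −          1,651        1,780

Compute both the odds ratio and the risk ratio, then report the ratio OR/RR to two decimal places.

0.92

Reading the table with exposure as columns: a = 784 (Breastfed, case), b = 1651 (Breastfed, non-case), c = 1085 (Formula-fed, case), d = 1780.
OR = (784·1780)/(1651·1085) = 1395520/1791335 = 0.77904
Risk in exposed = 784/2435 = 0.32197; risk in unexposed = 1085/2865 = 0.37871; RR = 0.85018
OR/RR = 0.77904 / 0.85018 = 0.91632
The outcome is not rare, so the OR lies further from 1 than the RR.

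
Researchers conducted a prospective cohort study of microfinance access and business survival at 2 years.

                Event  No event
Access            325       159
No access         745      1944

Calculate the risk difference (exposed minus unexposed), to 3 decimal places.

Cells: a = 325, b = 159, c = 745, d = 1944.
Risk in exposed = 325/484 = 0.671488; risk in unexposed = 745/2689 = 0.277055.
Risk difference = 0.671488 − 0.277055 = 0.394433

0.394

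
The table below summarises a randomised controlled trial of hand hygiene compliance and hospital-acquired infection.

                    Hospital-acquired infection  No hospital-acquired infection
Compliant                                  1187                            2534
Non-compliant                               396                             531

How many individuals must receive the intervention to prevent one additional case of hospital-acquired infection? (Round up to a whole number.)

Risk in treated group = 1187/3721 = 0.31900; risk in control = 396/927 = 0.42718.
Absolute risk reduction = 0.42718 − 0.31900 = 0.10818
NNT = 1 / ARR = 1 / 0.10818 = 9.243 → round up → 10

10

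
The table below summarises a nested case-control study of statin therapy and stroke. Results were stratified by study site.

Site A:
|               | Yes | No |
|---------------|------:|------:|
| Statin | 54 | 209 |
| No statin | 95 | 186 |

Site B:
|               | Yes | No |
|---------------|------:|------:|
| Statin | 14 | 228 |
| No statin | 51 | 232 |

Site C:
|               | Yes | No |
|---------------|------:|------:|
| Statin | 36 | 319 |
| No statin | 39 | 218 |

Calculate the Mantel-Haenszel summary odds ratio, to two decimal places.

0.47

OR_MH = Σ(aᵢdᵢ/nᵢ) / Σ(bᵢcᵢ/nᵢ), where nᵢ is the stratum total.
Stratum 1 (Site A): n = 544; a·d/n = 54·186/544 = 18.4632; b·c/n = 209·95/544 = 36.4982
Stratum 2 (Site B): n = 525; a·d/n = 14·232/525 = 6.1867; b·c/n = 228·51/525 = 22.1486
Stratum 3 (Site C): n = 612; a·d/n = 36·218/612 = 12.8235; b·c/n = 319·39/612 = 20.3284
OR_MH = (18.4632 + 6.1867 + 12.8235) / (36.4982 + 22.1486 + 20.3284) = 37.4734 / 78.9752 = 0.47450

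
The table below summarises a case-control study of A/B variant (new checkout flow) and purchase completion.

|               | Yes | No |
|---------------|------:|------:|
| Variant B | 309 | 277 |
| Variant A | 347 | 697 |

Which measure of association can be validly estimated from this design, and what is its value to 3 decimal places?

Cells: a = 309, b = 277, c = 347, d = 697.
This is a case-control study: participants were sampled on outcome status, so risks in the source population cannot be estimated directly — relative risk is not valid here. The odds ratio is the appropriate measure.
OR = (a·d)/(b·c) = (309 × 697) / (277 × 347) = 215373 / 96119 = 2.24069

2.241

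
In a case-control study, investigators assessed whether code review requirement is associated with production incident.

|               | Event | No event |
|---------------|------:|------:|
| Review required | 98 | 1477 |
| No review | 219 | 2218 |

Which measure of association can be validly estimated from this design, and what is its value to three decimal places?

0.672

Cells: a = 98, b = 1477, c = 219, d = 2218.
This is a case-control study: participants were sampled on outcome status, so risks in the source population cannot be estimated directly — relative risk is not valid here. The odds ratio is the appropriate measure.
OR = (a·d)/(b·c) = (98 × 2218) / (1477 × 219) = 217364 / 323463 = 0.67199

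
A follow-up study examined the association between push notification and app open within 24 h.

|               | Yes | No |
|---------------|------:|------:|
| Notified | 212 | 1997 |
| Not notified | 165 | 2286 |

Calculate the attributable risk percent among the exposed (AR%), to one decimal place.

29.9

Cells: a = 212, b = 1997, c = 165, d = 2286.
Risk in exposed = 212/2209 = 0.09597; risk in unexposed = 165/2451 = 0.06732.
RR = 0.09597/0.06732 = 1.42561
AR% = (RR − 1)/RR × 100 = (1.42561 − 1)/1.42561 × 100 = 29.8544%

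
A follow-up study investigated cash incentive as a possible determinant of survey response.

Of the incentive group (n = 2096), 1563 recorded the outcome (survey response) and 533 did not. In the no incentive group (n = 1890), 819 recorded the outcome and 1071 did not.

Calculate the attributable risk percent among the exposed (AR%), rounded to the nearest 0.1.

41.9

From the description: a = 1563, b = 533, c = 819, d = 1071.
Risk in exposed = 1563/2096 = 0.74571; risk in unexposed = 819/1890 = 0.43333.
RR = 0.74571/0.43333 = 1.72086
AR% = (RR − 1)/RR × 100 = (1.72086 − 1)/1.72086 × 100 = 41.8895%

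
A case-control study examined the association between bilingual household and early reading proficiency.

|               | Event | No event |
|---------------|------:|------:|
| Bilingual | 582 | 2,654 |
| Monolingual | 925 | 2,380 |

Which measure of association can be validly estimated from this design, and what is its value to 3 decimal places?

Cells: a = 582, b = 2654, c = 925, d = 2380.
This is a case-control study: participants were sampled on outcome status, so risks in the source population cannot be estimated directly — relative risk is not valid here. The odds ratio is the appropriate measure.
OR = (a·d)/(b·c) = (582 × 2380) / (2654 × 925) = 1385160 / 2454950 = 0.56423

0.564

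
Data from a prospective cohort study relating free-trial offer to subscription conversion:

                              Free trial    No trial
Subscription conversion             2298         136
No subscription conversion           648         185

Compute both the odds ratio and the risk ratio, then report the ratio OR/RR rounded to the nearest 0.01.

2.62

Reading the table with exposure as columns: a = 2298 (Free trial, case), b = 648 (Free trial, non-case), c = 136 (No trial, case), d = 185.
OR = (2298·185)/(648·136) = 425130/88128 = 4.82401
Risk in exposed = 2298/2946 = 0.78004; risk in unexposed = 136/321 = 0.42368; RR = 1.84113
OR/RR = 4.82401 / 1.84113 = 2.62014
The outcome is not rare, so the OR lies further from 1 than the RR.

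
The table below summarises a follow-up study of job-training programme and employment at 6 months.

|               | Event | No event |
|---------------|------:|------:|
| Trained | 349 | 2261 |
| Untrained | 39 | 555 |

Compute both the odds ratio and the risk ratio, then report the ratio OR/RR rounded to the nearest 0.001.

Cells: a = 349, b = 2261, c = 39, d = 555.
OR = (349·555)/(2261·39) = 193695/88179 = 2.19661
Risk in exposed = 349/2610 = 0.13372; risk in unexposed = 39/594 = 0.06566; RR = 2.03660
OR/RR = 2.19661 / 2.03660 = 1.07857
The outcome is not rare, so the OR lies further from 1 than the RR.

1.079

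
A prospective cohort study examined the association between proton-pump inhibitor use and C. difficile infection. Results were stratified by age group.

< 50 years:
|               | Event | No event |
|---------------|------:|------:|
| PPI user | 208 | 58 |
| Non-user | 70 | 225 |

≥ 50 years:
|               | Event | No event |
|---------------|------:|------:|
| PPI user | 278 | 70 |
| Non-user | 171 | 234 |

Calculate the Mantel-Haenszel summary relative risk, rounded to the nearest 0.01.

2.31

RR_MH = Σ(aᵢ·n₀ᵢ/nᵢ) / Σ(cᵢ·n₁ᵢ/nᵢ), with n₁ᵢ = aᵢ+bᵢ (exposed), n₀ᵢ = cᵢ+dᵢ (unexposed), nᵢ = n₁ᵢ+n₀ᵢ.
Stratum 1 (< 50 years): n₁ = 266, n₀ = 295, n = 561; a·n₀/n = 208·295/561 = 109.3761; c·n₁/n = 70·266/561 = 33.1907
Stratum 2 (≥ 50 years): n₁ = 348, n₀ = 405, n = 753; a·n₀/n = 278·405/753 = 149.5219; c·n₁/n = 171·348/753 = 79.0279
RR_MH = (109.3761 + 149.5219) / (33.1907 + 79.0279) = 258.8980 / 112.2186 = 2.30709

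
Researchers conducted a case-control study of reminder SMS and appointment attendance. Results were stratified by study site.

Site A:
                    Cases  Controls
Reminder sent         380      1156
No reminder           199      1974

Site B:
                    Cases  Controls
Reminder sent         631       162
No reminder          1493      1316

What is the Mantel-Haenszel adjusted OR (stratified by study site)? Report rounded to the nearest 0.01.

OR_MH = Σ(aᵢdᵢ/nᵢ) / Σ(bᵢcᵢ/nᵢ), where nᵢ is the stratum total.
Stratum 1 (Site A): n = 3709; a·d/n = 380·1974/3709 = 202.2432; b·c/n = 1156·199/3709 = 62.0232
Stratum 2 (Site B): n = 3602; a·d/n = 631·1316/3602 = 230.5375; b·c/n = 162·1493/3602 = 67.1477
OR_MH = (202.2432 + 230.5375) / (62.0232 + 67.1477) = 432.7807 / 129.1709 = 3.35045

3.35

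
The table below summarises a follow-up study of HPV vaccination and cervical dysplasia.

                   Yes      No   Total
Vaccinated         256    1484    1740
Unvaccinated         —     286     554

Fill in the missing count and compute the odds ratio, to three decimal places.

The missing cell is in the unexposed row: 554 − 286 = 268.
So a = 256, b = 1484, c = 268, d = 286.
OR = (a·d)/(b·c) = (256 × 286) / (1484 × 268) = 73216 / 397712 = 0.18409

0.184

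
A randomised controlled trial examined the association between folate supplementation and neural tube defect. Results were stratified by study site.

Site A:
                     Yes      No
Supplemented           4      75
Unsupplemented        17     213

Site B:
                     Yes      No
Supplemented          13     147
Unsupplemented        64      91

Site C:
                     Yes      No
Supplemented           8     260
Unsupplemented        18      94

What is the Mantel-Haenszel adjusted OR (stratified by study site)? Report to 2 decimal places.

0.18

OR_MH = Σ(aᵢdᵢ/nᵢ) / Σ(bᵢcᵢ/nᵢ), where nᵢ is the stratum total.
Stratum 1 (Site A): n = 309; a·d/n = 4·213/309 = 2.7573; b·c/n = 75·17/309 = 4.1262
Stratum 2 (Site B): n = 315; a·d/n = 13·91/315 = 3.7556; b·c/n = 147·64/315 = 29.8667
Stratum 3 (Site C): n = 380; a·d/n = 8·94/380 = 1.9789; b·c/n = 260·18/380 = 12.3158
OR_MH = (2.7573 + 3.7556 + 1.9789) / (4.1262 + 29.8667 + 12.3158) = 8.4918 / 46.3087 = 0.18337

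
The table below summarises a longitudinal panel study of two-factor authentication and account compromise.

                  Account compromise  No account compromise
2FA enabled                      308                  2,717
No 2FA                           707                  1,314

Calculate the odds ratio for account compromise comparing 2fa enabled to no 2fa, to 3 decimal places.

0.211

Cells: a = 308, b = 2717, c = 707, d = 1314.
OR = (a·d)/(b·c) = (308 × 1314) / (2717 × 707) = 404712 / 1920919 = 0.21069
Exposure is associated with lower odds of account compromise (OR = 0.21 < 1).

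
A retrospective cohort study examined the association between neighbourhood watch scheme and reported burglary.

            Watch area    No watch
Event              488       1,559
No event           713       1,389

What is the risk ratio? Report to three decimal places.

Reading the table with exposure as columns: a = 488 (Watch area, case), b = 713 (Watch area, non-case), c = 1559 (No watch, case), d = 1389.
Risk in exposed = 488/1201 = 0.40633; risk in unexposed = 1559/2948 = 0.52883.
RR = 0.40633 / 0.52883 = 0.76835
The risk is 23% lower among the exposed than among the unexposed.

0.768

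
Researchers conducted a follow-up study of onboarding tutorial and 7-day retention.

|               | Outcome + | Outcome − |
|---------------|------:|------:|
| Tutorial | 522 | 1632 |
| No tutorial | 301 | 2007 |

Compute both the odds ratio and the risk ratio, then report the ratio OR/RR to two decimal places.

1.15

Cells: a = 522, b = 1632, c = 301, d = 2007.
OR = (522·2007)/(1632·301) = 1047654/491232 = 2.13271
Risk in exposed = 522/2154 = 0.24234; risk in unexposed = 301/2308 = 0.13042; RR = 1.85821
OR/RR = 2.13271 / 1.85821 = 1.14772
The outcome is not rare, so the OR lies further from 1 than the RR.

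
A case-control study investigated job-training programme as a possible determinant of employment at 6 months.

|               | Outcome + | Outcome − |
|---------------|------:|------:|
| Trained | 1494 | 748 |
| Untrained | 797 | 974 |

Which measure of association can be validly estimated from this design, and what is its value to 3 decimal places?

2.441

Cells: a = 1494, b = 748, c = 797, d = 974.
This is a case-control study: participants were sampled on outcome status, so risks in the source population cannot be estimated directly — relative risk is not valid here. The odds ratio is the appropriate measure.
OR = (a·d)/(b·c) = (1494 × 974) / (748 × 797) = 1455156 / 596156 = 2.44090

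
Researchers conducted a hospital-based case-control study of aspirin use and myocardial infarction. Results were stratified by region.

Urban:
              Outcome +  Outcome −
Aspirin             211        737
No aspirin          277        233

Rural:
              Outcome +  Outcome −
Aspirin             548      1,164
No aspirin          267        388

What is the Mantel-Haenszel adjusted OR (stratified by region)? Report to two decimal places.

0.46

OR_MH = Σ(aᵢdᵢ/nᵢ) / Σ(bᵢcᵢ/nᵢ), where nᵢ is the stratum total.
Stratum 1 (Urban): n = 1458; a·d/n = 211·233/1458 = 33.7195; b·c/n = 737·277/1458 = 140.0199
Stratum 2 (Rural): n = 2367; a·d/n = 548·388/2367 = 89.8285; b·c/n = 1164·267/2367 = 131.3004
OR_MH = (33.7195 + 89.8285) / (140.0199 + 131.3004) = 123.5480 / 271.3203 = 0.45536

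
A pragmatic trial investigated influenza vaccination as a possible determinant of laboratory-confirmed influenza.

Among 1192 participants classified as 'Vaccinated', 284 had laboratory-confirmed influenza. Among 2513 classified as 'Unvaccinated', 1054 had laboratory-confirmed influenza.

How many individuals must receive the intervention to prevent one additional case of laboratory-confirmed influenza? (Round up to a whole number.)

Risk in treated group = 284/1192 = 0.23826; risk in control = 1054/2513 = 0.41942.
Absolute risk reduction = 0.41942 − 0.23826 = 0.18116
NNT = 1 / ARR = 1 / 0.18116 = 5.520 → round up → 6

6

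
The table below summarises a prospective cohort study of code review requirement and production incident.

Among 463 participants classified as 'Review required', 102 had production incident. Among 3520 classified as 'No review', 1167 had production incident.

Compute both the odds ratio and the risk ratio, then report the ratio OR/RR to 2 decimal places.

From the description: a = 102, b = 361, c = 1167, d = 2353.
OR = (102·2353)/(361·1167) = 240006/421287 = 0.56970
Risk in exposed = 102/463 = 0.22030; risk in unexposed = 1167/3520 = 0.33153; RR = 0.66449
OR/RR = 0.56970 / 0.66449 = 0.85734
The outcome is not rare, so the OR lies further from 1 than the RR.

0.86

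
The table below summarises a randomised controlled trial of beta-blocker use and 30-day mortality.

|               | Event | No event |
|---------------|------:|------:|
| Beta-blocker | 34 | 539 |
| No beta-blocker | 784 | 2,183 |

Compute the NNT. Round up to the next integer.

Risk in treated group = 34/573 = 0.05934; risk in control = 784/2967 = 0.26424.
Absolute risk reduction = 0.26424 − 0.05934 = 0.20490
NNT = 1 / ARR = 1 / 0.20490 = 4.880 → round up → 5

5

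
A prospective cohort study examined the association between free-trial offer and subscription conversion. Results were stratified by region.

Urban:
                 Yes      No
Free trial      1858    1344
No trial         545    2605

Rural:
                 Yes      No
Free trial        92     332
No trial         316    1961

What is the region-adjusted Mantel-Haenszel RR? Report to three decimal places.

3.080

RR_MH = Σ(aᵢ·n₀ᵢ/nᵢ) / Σ(cᵢ·n₁ᵢ/nᵢ), with n₁ᵢ = aᵢ+bᵢ (exposed), n₀ᵢ = cᵢ+dᵢ (unexposed), nᵢ = n₁ᵢ+n₀ᵢ.
Stratum 1 (Urban): n₁ = 3202, n₀ = 3150, n = 6352; a·n₀/n = 1858·3150/6352 = 921.3948; c·n₁/n = 545·3202/6352 = 274.7308
Stratum 2 (Rural): n₁ = 424, n₀ = 2277, n = 2701; a·n₀/n = 92·2277/2701 = 77.5579; c·n₁/n = 316·424/2701 = 49.6053
RR_MH = (921.3948 + 77.5579) / (274.7308 + 49.6053) = 998.9528 / 324.3361 = 3.07999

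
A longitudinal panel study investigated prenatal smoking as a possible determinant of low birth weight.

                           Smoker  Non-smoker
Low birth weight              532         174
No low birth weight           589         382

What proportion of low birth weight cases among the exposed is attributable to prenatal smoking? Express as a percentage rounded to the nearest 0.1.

34.1

Reading the table with exposure as columns: a = 532 (Smoker, case), b = 589 (Smoker, non-case), c = 174 (Non-smoker, case), d = 382.
Risk in exposed = 532/1121 = 0.47458; risk in unexposed = 174/556 = 0.31295.
RR = 0.47458/0.31295 = 1.51646
AR% = (RR − 1)/RR × 100 = (1.51646 − 1)/1.51646 × 100 = 34.0570%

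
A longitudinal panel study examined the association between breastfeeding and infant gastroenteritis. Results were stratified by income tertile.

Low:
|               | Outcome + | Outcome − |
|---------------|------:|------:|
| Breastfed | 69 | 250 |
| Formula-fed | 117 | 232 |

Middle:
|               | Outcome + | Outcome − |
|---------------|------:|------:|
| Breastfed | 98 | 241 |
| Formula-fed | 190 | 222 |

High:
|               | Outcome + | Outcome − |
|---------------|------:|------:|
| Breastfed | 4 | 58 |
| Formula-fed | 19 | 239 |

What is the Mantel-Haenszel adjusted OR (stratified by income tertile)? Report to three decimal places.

0.517

OR_MH = Σ(aᵢdᵢ/nᵢ) / Σ(bᵢcᵢ/nᵢ), where nᵢ is the stratum total.
Stratum 1 (Low): n = 668; a·d/n = 69·232/668 = 23.9641; b·c/n = 250·117/668 = 43.7874
Stratum 2 (Middle): n = 751; a·d/n = 98·222/751 = 28.9694; b·c/n = 241·190/751 = 60.9720
Stratum 3 (High): n = 320; a·d/n = 4·239/320 = 2.9875; b·c/n = 58·19/320 = 3.4438
OR_MH = (23.9641 + 28.9694 + 2.9875) / (43.7874 + 60.9720 + 3.4438) = 55.9209 / 108.2032 = 0.51681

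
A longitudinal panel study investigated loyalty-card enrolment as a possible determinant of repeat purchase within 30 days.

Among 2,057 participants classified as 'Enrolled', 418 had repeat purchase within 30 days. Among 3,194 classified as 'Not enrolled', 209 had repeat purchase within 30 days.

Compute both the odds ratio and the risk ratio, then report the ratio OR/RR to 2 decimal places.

1.17

From the description: a = 418, b = 1639, c = 209, d = 2985.
OR = (418·2985)/(1639·209) = 1247730/342551 = 3.64246
Risk in exposed = 418/2057 = 0.20321; risk in unexposed = 209/3194 = 0.06544; RR = 3.10549
OR/RR = 3.64246 / 3.10549 = 1.17291
The outcome is not rare, so the OR lies further from 1 than the RR.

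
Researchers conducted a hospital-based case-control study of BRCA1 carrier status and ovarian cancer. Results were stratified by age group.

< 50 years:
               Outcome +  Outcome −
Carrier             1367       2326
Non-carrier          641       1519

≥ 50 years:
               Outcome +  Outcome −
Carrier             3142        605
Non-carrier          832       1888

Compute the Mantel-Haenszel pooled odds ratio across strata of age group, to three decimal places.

3.825

OR_MH = Σ(aᵢdᵢ/nᵢ) / Σ(bᵢcᵢ/nᵢ), where nᵢ is the stratum total.
Stratum 1 (< 50 years): n = 5853; a·d/n = 1367·1519/5853 = 354.7707; b·c/n = 2326·641/5853 = 254.7353
Stratum 2 (≥ 50 years): n = 6467; a·d/n = 3142·1888/6467 = 917.2872; b·c/n = 605·832/6467 = 77.8352
OR_MH = (354.7707 + 917.2872) / (254.7353 + 77.8352) = 1272.0579 / 332.5705 = 3.82493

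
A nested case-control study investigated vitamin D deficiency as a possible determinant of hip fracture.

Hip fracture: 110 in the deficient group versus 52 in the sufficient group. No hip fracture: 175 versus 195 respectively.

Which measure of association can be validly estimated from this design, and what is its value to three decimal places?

From the description: a = 110, b = 175, c = 52, d = 195.
This is a nested case-control study: participants were sampled on outcome status, so risks in the source population cannot be estimated directly — relative risk is not valid here. The odds ratio is the appropriate measure.
OR = (a·d)/(b·c) = (110 × 195) / (175 × 52) = 21450 / 9100 = 2.35714

2.357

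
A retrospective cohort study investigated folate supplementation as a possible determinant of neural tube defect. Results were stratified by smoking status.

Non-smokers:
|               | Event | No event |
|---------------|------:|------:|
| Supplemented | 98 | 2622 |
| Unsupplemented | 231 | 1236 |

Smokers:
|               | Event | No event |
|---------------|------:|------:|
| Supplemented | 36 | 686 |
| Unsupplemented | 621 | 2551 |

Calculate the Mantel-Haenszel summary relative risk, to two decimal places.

0.24

RR_MH = Σ(aᵢ·n₀ᵢ/nᵢ) / Σ(cᵢ·n₁ᵢ/nᵢ), with n₁ᵢ = aᵢ+bᵢ (exposed), n₀ᵢ = cᵢ+dᵢ (unexposed), nᵢ = n₁ᵢ+n₀ᵢ.
Stratum 1 (Non-smokers): n₁ = 2720, n₀ = 1467, n = 4187; a·n₀/n = 98·1467/4187 = 34.3363; c·n₁/n = 231·2720/4187 = 150.0645
Stratum 2 (Smokers): n₁ = 722, n₀ = 3172, n = 3894; a·n₀/n = 36·3172/3894 = 29.3251; c·n₁/n = 621·722/3894 = 115.1418
RR_MH = (34.3363 + 29.3251) / (150.0645 + 115.1418) = 63.6614 / 265.2062 = 0.24004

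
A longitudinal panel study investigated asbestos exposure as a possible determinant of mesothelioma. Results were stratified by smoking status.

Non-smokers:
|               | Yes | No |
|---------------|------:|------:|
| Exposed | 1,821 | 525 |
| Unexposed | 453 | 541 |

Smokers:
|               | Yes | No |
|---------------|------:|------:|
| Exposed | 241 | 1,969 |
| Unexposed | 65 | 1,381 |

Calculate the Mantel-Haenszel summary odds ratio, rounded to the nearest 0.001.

OR_MH = Σ(aᵢdᵢ/nᵢ) / Σ(bᵢcᵢ/nᵢ), where nᵢ is the stratum total.
Stratum 1 (Non-smokers): n = 3340; a·d/n = 1821·541/3340 = 294.9584; b·c/n = 525·453/3340 = 71.2051
Stratum 2 (Smokers): n = 3656; a·d/n = 241·1381/3656 = 91.0342; b·c/n = 1969·65/3656 = 35.0068
OR_MH = (294.9584 + 91.0342) / (71.2051 + 35.0068) = 385.9926 / 106.2119 = 3.63417

3.634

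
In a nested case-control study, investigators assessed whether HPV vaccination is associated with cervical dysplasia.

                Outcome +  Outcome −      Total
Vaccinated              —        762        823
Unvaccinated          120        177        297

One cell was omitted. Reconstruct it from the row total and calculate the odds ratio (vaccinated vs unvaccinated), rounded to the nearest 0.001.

0.118

The missing cell is in the exposed row: 823 − 762 = 61.
So a = 61, b = 762, c = 120, d = 177.
OR = (a·d)/(b·c) = (61 × 177) / (762 × 120) = 10797 / 91440 = 0.11808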